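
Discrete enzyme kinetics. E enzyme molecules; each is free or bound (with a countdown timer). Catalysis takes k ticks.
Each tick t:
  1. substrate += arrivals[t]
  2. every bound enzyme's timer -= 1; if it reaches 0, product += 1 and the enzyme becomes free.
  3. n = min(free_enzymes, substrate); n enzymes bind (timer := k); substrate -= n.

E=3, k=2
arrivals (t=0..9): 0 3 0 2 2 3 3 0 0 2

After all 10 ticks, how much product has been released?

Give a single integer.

Answer: 11

Derivation:
t=0: arr=0 -> substrate=0 bound=0 product=0
t=1: arr=3 -> substrate=0 bound=3 product=0
t=2: arr=0 -> substrate=0 bound=3 product=0
t=3: arr=2 -> substrate=0 bound=2 product=3
t=4: arr=2 -> substrate=1 bound=3 product=3
t=5: arr=3 -> substrate=2 bound=3 product=5
t=6: arr=3 -> substrate=4 bound=3 product=6
t=7: arr=0 -> substrate=2 bound=3 product=8
t=8: arr=0 -> substrate=1 bound=3 product=9
t=9: arr=2 -> substrate=1 bound=3 product=11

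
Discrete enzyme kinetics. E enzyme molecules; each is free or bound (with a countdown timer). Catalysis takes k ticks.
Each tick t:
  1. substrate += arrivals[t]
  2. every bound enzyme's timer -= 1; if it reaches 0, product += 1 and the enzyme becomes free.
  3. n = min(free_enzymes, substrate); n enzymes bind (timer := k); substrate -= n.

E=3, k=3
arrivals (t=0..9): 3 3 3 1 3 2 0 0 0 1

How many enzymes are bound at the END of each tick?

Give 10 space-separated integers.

t=0: arr=3 -> substrate=0 bound=3 product=0
t=1: arr=3 -> substrate=3 bound=3 product=0
t=2: arr=3 -> substrate=6 bound=3 product=0
t=3: arr=1 -> substrate=4 bound=3 product=3
t=4: arr=3 -> substrate=7 bound=3 product=3
t=5: arr=2 -> substrate=9 bound=3 product=3
t=6: arr=0 -> substrate=6 bound=3 product=6
t=7: arr=0 -> substrate=6 bound=3 product=6
t=8: arr=0 -> substrate=6 bound=3 product=6
t=9: arr=1 -> substrate=4 bound=3 product=9

Answer: 3 3 3 3 3 3 3 3 3 3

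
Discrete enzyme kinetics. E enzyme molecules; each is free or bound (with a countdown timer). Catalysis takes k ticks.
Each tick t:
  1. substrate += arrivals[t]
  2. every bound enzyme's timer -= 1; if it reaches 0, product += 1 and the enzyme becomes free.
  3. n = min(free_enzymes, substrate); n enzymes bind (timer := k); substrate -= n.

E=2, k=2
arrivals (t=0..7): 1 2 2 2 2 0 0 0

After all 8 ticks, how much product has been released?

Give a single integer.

Answer: 6

Derivation:
t=0: arr=1 -> substrate=0 bound=1 product=0
t=1: arr=2 -> substrate=1 bound=2 product=0
t=2: arr=2 -> substrate=2 bound=2 product=1
t=3: arr=2 -> substrate=3 bound=2 product=2
t=4: arr=2 -> substrate=4 bound=2 product=3
t=5: arr=0 -> substrate=3 bound=2 product=4
t=6: arr=0 -> substrate=2 bound=2 product=5
t=7: arr=0 -> substrate=1 bound=2 product=6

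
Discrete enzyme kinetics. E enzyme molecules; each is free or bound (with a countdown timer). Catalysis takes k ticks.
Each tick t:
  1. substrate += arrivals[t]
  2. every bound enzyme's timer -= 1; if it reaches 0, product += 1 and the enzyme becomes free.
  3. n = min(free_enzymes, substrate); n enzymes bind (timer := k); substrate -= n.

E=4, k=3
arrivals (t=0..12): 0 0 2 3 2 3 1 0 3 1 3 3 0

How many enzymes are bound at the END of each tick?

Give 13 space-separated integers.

Answer: 0 0 2 4 4 4 4 4 4 4 4 4 4

Derivation:
t=0: arr=0 -> substrate=0 bound=0 product=0
t=1: arr=0 -> substrate=0 bound=0 product=0
t=2: arr=2 -> substrate=0 bound=2 product=0
t=3: arr=3 -> substrate=1 bound=4 product=0
t=4: arr=2 -> substrate=3 bound=4 product=0
t=5: arr=3 -> substrate=4 bound=4 product=2
t=6: arr=1 -> substrate=3 bound=4 product=4
t=7: arr=0 -> substrate=3 bound=4 product=4
t=8: arr=3 -> substrate=4 bound=4 product=6
t=9: arr=1 -> substrate=3 bound=4 product=8
t=10: arr=3 -> substrate=6 bound=4 product=8
t=11: arr=3 -> substrate=7 bound=4 product=10
t=12: arr=0 -> substrate=5 bound=4 product=12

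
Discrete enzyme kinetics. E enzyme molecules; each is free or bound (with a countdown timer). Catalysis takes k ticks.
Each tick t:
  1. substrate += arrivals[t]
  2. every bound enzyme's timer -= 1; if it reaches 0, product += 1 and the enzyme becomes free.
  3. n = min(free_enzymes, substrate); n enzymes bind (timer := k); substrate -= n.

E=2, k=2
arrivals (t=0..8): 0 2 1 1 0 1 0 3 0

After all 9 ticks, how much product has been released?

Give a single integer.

t=0: arr=0 -> substrate=0 bound=0 product=0
t=1: arr=2 -> substrate=0 bound=2 product=0
t=2: arr=1 -> substrate=1 bound=2 product=0
t=3: arr=1 -> substrate=0 bound=2 product=2
t=4: arr=0 -> substrate=0 bound=2 product=2
t=5: arr=1 -> substrate=0 bound=1 product=4
t=6: arr=0 -> substrate=0 bound=1 product=4
t=7: arr=3 -> substrate=1 bound=2 product=5
t=8: arr=0 -> substrate=1 bound=2 product=5

Answer: 5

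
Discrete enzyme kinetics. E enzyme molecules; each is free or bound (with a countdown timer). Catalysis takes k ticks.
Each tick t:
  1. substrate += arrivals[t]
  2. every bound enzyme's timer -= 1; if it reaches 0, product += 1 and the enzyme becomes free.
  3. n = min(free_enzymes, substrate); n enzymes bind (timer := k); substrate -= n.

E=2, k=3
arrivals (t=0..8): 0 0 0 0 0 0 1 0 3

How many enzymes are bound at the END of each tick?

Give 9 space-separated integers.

t=0: arr=0 -> substrate=0 bound=0 product=0
t=1: arr=0 -> substrate=0 bound=0 product=0
t=2: arr=0 -> substrate=0 bound=0 product=0
t=3: arr=0 -> substrate=0 bound=0 product=0
t=4: arr=0 -> substrate=0 bound=0 product=0
t=5: arr=0 -> substrate=0 bound=0 product=0
t=6: arr=1 -> substrate=0 bound=1 product=0
t=7: arr=0 -> substrate=0 bound=1 product=0
t=8: arr=3 -> substrate=2 bound=2 product=0

Answer: 0 0 0 0 0 0 1 1 2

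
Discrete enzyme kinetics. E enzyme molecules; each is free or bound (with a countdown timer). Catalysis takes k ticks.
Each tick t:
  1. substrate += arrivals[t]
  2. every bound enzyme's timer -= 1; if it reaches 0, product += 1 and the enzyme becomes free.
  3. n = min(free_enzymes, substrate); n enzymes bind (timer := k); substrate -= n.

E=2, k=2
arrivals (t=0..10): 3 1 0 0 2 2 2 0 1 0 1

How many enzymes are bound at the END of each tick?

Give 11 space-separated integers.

Answer: 2 2 2 2 2 2 2 2 2 2 2

Derivation:
t=0: arr=3 -> substrate=1 bound=2 product=0
t=1: arr=1 -> substrate=2 bound=2 product=0
t=2: arr=0 -> substrate=0 bound=2 product=2
t=3: arr=0 -> substrate=0 bound=2 product=2
t=4: arr=2 -> substrate=0 bound=2 product=4
t=5: arr=2 -> substrate=2 bound=2 product=4
t=6: arr=2 -> substrate=2 bound=2 product=6
t=7: arr=0 -> substrate=2 bound=2 product=6
t=8: arr=1 -> substrate=1 bound=2 product=8
t=9: arr=0 -> substrate=1 bound=2 product=8
t=10: arr=1 -> substrate=0 bound=2 product=10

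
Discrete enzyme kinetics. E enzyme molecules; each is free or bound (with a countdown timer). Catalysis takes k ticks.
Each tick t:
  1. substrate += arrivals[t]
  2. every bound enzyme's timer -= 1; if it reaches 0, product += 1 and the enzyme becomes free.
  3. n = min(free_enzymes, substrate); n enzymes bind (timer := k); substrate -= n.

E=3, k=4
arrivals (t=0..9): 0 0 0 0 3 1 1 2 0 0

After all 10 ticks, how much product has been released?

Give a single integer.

Answer: 3

Derivation:
t=0: arr=0 -> substrate=0 bound=0 product=0
t=1: arr=0 -> substrate=0 bound=0 product=0
t=2: arr=0 -> substrate=0 bound=0 product=0
t=3: arr=0 -> substrate=0 bound=0 product=0
t=4: arr=3 -> substrate=0 bound=3 product=0
t=5: arr=1 -> substrate=1 bound=3 product=0
t=6: arr=1 -> substrate=2 bound=3 product=0
t=7: arr=2 -> substrate=4 bound=3 product=0
t=8: arr=0 -> substrate=1 bound=3 product=3
t=9: arr=0 -> substrate=1 bound=3 product=3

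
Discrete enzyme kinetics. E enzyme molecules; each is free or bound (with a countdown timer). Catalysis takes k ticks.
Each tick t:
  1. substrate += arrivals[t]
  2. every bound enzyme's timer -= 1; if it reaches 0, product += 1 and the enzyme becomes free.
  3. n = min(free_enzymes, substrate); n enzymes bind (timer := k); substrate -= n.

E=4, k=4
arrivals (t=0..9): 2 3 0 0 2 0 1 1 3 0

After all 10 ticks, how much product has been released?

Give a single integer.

Answer: 7

Derivation:
t=0: arr=2 -> substrate=0 bound=2 product=0
t=1: arr=3 -> substrate=1 bound=4 product=0
t=2: arr=0 -> substrate=1 bound=4 product=0
t=3: arr=0 -> substrate=1 bound=4 product=0
t=4: arr=2 -> substrate=1 bound=4 product=2
t=5: arr=0 -> substrate=0 bound=3 product=4
t=6: arr=1 -> substrate=0 bound=4 product=4
t=7: arr=1 -> substrate=1 bound=4 product=4
t=8: arr=3 -> substrate=2 bound=4 product=6
t=9: arr=0 -> substrate=1 bound=4 product=7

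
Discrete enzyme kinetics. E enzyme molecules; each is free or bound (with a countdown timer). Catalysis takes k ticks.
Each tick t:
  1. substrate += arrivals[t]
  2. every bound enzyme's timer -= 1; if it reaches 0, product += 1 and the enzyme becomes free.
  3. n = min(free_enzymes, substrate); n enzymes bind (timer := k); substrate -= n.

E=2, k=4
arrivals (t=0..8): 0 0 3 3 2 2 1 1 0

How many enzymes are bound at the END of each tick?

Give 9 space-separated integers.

t=0: arr=0 -> substrate=0 bound=0 product=0
t=1: arr=0 -> substrate=0 bound=0 product=0
t=2: arr=3 -> substrate=1 bound=2 product=0
t=3: arr=3 -> substrate=4 bound=2 product=0
t=4: arr=2 -> substrate=6 bound=2 product=0
t=5: arr=2 -> substrate=8 bound=2 product=0
t=6: arr=1 -> substrate=7 bound=2 product=2
t=7: arr=1 -> substrate=8 bound=2 product=2
t=8: arr=0 -> substrate=8 bound=2 product=2

Answer: 0 0 2 2 2 2 2 2 2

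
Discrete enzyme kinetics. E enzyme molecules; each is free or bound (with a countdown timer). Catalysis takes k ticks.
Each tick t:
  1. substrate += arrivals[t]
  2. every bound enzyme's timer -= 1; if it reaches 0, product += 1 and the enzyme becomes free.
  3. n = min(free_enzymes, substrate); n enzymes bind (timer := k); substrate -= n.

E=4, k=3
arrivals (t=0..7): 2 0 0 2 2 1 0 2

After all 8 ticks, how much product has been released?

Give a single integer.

Answer: 6

Derivation:
t=0: arr=2 -> substrate=0 bound=2 product=0
t=1: arr=0 -> substrate=0 bound=2 product=0
t=2: arr=0 -> substrate=0 bound=2 product=0
t=3: arr=2 -> substrate=0 bound=2 product=2
t=4: arr=2 -> substrate=0 bound=4 product=2
t=5: arr=1 -> substrate=1 bound=4 product=2
t=6: arr=0 -> substrate=0 bound=3 product=4
t=7: arr=2 -> substrate=0 bound=3 product=6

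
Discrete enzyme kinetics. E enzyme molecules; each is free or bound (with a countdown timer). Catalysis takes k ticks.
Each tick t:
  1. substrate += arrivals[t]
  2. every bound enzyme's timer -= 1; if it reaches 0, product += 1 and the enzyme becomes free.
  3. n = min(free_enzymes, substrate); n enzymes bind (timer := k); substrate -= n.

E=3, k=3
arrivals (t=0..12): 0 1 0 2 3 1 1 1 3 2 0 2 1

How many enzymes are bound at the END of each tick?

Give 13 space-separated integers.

Answer: 0 1 1 3 3 3 3 3 3 3 3 3 3

Derivation:
t=0: arr=0 -> substrate=0 bound=0 product=0
t=1: arr=1 -> substrate=0 bound=1 product=0
t=2: arr=0 -> substrate=0 bound=1 product=0
t=3: arr=2 -> substrate=0 bound=3 product=0
t=4: arr=3 -> substrate=2 bound=3 product=1
t=5: arr=1 -> substrate=3 bound=3 product=1
t=6: arr=1 -> substrate=2 bound=3 product=3
t=7: arr=1 -> substrate=2 bound=3 product=4
t=8: arr=3 -> substrate=5 bound=3 product=4
t=9: arr=2 -> substrate=5 bound=3 product=6
t=10: arr=0 -> substrate=4 bound=3 product=7
t=11: arr=2 -> substrate=6 bound=3 product=7
t=12: arr=1 -> substrate=5 bound=3 product=9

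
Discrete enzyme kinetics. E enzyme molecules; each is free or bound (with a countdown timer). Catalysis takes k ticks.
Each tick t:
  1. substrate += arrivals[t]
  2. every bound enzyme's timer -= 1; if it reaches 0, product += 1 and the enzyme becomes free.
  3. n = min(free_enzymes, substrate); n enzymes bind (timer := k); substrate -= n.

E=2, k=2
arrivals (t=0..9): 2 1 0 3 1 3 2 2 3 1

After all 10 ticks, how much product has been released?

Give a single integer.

Answer: 8

Derivation:
t=0: arr=2 -> substrate=0 bound=2 product=0
t=1: arr=1 -> substrate=1 bound=2 product=0
t=2: arr=0 -> substrate=0 bound=1 product=2
t=3: arr=3 -> substrate=2 bound=2 product=2
t=4: arr=1 -> substrate=2 bound=2 product=3
t=5: arr=3 -> substrate=4 bound=2 product=4
t=6: arr=2 -> substrate=5 bound=2 product=5
t=7: arr=2 -> substrate=6 bound=2 product=6
t=8: arr=3 -> substrate=8 bound=2 product=7
t=9: arr=1 -> substrate=8 bound=2 product=8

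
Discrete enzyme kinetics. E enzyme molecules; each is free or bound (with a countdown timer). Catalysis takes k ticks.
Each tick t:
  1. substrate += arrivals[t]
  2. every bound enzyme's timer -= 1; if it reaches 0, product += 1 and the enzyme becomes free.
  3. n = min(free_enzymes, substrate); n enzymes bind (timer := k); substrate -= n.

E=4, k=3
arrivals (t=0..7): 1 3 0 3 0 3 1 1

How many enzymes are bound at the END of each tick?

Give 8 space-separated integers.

Answer: 1 4 4 4 3 4 4 4

Derivation:
t=0: arr=1 -> substrate=0 bound=1 product=0
t=1: arr=3 -> substrate=0 bound=4 product=0
t=2: arr=0 -> substrate=0 bound=4 product=0
t=3: arr=3 -> substrate=2 bound=4 product=1
t=4: arr=0 -> substrate=0 bound=3 product=4
t=5: arr=3 -> substrate=2 bound=4 product=4
t=6: arr=1 -> substrate=2 bound=4 product=5
t=7: arr=1 -> substrate=1 bound=4 product=7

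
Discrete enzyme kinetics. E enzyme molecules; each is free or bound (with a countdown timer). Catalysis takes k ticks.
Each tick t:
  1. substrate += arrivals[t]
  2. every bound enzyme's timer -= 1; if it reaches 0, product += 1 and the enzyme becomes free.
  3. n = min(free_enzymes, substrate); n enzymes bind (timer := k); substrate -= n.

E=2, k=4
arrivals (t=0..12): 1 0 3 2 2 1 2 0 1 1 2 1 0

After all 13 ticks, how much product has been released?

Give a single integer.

Answer: 5

Derivation:
t=0: arr=1 -> substrate=0 bound=1 product=0
t=1: arr=0 -> substrate=0 bound=1 product=0
t=2: arr=3 -> substrate=2 bound=2 product=0
t=3: arr=2 -> substrate=4 bound=2 product=0
t=4: arr=2 -> substrate=5 bound=2 product=1
t=5: arr=1 -> substrate=6 bound=2 product=1
t=6: arr=2 -> substrate=7 bound=2 product=2
t=7: arr=0 -> substrate=7 bound=2 product=2
t=8: arr=1 -> substrate=7 bound=2 product=3
t=9: arr=1 -> substrate=8 bound=2 product=3
t=10: arr=2 -> substrate=9 bound=2 product=4
t=11: arr=1 -> substrate=10 bound=2 product=4
t=12: arr=0 -> substrate=9 bound=2 product=5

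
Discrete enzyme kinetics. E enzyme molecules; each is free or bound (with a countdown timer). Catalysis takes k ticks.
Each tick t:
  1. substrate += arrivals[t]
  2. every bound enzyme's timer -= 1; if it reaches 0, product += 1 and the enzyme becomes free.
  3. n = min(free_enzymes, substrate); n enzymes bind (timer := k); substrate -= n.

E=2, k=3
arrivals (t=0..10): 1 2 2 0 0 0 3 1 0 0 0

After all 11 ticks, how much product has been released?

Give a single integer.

Answer: 6

Derivation:
t=0: arr=1 -> substrate=0 bound=1 product=0
t=1: arr=2 -> substrate=1 bound=2 product=0
t=2: arr=2 -> substrate=3 bound=2 product=0
t=3: arr=0 -> substrate=2 bound=2 product=1
t=4: arr=0 -> substrate=1 bound=2 product=2
t=5: arr=0 -> substrate=1 bound=2 product=2
t=6: arr=3 -> substrate=3 bound=2 product=3
t=7: arr=1 -> substrate=3 bound=2 product=4
t=8: arr=0 -> substrate=3 bound=2 product=4
t=9: arr=0 -> substrate=2 bound=2 product=5
t=10: arr=0 -> substrate=1 bound=2 product=6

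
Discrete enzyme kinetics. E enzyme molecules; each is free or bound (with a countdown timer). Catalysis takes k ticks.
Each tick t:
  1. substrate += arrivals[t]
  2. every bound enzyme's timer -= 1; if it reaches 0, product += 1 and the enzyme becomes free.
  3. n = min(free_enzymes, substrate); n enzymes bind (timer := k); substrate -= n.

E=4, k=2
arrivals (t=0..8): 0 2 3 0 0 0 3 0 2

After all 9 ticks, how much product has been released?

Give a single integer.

t=0: arr=0 -> substrate=0 bound=0 product=0
t=1: arr=2 -> substrate=0 bound=2 product=0
t=2: arr=3 -> substrate=1 bound=4 product=0
t=3: arr=0 -> substrate=0 bound=3 product=2
t=4: arr=0 -> substrate=0 bound=1 product=4
t=5: arr=0 -> substrate=0 bound=0 product=5
t=6: arr=3 -> substrate=0 bound=3 product=5
t=7: arr=0 -> substrate=0 bound=3 product=5
t=8: arr=2 -> substrate=0 bound=2 product=8

Answer: 8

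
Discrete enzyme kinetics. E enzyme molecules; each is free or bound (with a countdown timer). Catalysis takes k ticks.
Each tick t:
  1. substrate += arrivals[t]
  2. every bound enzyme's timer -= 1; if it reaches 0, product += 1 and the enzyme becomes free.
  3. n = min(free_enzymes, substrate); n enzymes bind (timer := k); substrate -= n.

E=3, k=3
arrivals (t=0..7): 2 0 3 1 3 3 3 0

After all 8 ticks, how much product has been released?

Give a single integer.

Answer: 5

Derivation:
t=0: arr=2 -> substrate=0 bound=2 product=0
t=1: arr=0 -> substrate=0 bound=2 product=0
t=2: arr=3 -> substrate=2 bound=3 product=0
t=3: arr=1 -> substrate=1 bound=3 product=2
t=4: arr=3 -> substrate=4 bound=3 product=2
t=5: arr=3 -> substrate=6 bound=3 product=3
t=6: arr=3 -> substrate=7 bound=3 product=5
t=7: arr=0 -> substrate=7 bound=3 product=5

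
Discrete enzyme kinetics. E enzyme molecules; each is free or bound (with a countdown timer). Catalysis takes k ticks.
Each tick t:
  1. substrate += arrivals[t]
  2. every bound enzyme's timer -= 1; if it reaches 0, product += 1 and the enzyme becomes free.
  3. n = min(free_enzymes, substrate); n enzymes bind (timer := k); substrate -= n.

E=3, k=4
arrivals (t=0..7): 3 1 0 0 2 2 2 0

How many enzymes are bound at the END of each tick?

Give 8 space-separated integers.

Answer: 3 3 3 3 3 3 3 3

Derivation:
t=0: arr=3 -> substrate=0 bound=3 product=0
t=1: arr=1 -> substrate=1 bound=3 product=0
t=2: arr=0 -> substrate=1 bound=3 product=0
t=3: arr=0 -> substrate=1 bound=3 product=0
t=4: arr=2 -> substrate=0 bound=3 product=3
t=5: arr=2 -> substrate=2 bound=3 product=3
t=6: arr=2 -> substrate=4 bound=3 product=3
t=7: arr=0 -> substrate=4 bound=3 product=3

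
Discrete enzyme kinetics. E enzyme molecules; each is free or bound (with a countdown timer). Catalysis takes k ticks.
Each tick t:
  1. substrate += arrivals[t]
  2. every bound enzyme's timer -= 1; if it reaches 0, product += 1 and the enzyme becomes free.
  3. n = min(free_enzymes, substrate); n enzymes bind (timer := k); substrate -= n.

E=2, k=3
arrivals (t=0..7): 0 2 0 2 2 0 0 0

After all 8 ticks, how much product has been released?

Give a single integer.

t=0: arr=0 -> substrate=0 bound=0 product=0
t=1: arr=2 -> substrate=0 bound=2 product=0
t=2: arr=0 -> substrate=0 bound=2 product=0
t=3: arr=2 -> substrate=2 bound=2 product=0
t=4: arr=2 -> substrate=2 bound=2 product=2
t=5: arr=0 -> substrate=2 bound=2 product=2
t=6: arr=0 -> substrate=2 bound=2 product=2
t=7: arr=0 -> substrate=0 bound=2 product=4

Answer: 4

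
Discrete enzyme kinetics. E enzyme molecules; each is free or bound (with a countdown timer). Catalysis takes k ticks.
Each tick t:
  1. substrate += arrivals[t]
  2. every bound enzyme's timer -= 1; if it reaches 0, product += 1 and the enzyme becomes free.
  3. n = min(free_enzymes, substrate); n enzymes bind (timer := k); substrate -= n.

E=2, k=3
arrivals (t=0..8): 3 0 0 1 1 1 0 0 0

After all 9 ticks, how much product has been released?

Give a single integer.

Answer: 4

Derivation:
t=0: arr=3 -> substrate=1 bound=2 product=0
t=1: arr=0 -> substrate=1 bound=2 product=0
t=2: arr=0 -> substrate=1 bound=2 product=0
t=3: arr=1 -> substrate=0 bound=2 product=2
t=4: arr=1 -> substrate=1 bound=2 product=2
t=5: arr=1 -> substrate=2 bound=2 product=2
t=6: arr=0 -> substrate=0 bound=2 product=4
t=7: arr=0 -> substrate=0 bound=2 product=4
t=8: arr=0 -> substrate=0 bound=2 product=4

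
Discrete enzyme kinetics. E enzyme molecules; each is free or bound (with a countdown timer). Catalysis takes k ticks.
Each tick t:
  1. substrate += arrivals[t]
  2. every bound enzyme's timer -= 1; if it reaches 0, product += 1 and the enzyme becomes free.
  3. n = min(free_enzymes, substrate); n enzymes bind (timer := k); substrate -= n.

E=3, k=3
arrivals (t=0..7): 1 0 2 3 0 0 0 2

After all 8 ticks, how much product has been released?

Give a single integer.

t=0: arr=1 -> substrate=0 bound=1 product=0
t=1: arr=0 -> substrate=0 bound=1 product=0
t=2: arr=2 -> substrate=0 bound=3 product=0
t=3: arr=3 -> substrate=2 bound=3 product=1
t=4: arr=0 -> substrate=2 bound=3 product=1
t=5: arr=0 -> substrate=0 bound=3 product=3
t=6: arr=0 -> substrate=0 bound=2 product=4
t=7: arr=2 -> substrate=1 bound=3 product=4

Answer: 4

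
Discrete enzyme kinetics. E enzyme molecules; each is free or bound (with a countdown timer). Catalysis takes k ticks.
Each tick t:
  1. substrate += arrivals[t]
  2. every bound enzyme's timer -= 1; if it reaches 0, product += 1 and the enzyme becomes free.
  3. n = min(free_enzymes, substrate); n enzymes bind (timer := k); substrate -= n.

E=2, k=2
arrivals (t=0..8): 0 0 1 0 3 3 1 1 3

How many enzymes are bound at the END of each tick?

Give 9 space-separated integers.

t=0: arr=0 -> substrate=0 bound=0 product=0
t=1: arr=0 -> substrate=0 bound=0 product=0
t=2: arr=1 -> substrate=0 bound=1 product=0
t=3: arr=0 -> substrate=0 bound=1 product=0
t=4: arr=3 -> substrate=1 bound=2 product=1
t=5: arr=3 -> substrate=4 bound=2 product=1
t=6: arr=1 -> substrate=3 bound=2 product=3
t=7: arr=1 -> substrate=4 bound=2 product=3
t=8: arr=3 -> substrate=5 bound=2 product=5

Answer: 0 0 1 1 2 2 2 2 2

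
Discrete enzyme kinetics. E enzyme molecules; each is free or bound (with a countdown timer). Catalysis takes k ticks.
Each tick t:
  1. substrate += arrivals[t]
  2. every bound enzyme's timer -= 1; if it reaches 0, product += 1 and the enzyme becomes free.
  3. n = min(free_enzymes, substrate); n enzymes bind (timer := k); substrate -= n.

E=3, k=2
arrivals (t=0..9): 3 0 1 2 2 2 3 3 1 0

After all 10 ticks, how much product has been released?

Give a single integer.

Answer: 12

Derivation:
t=0: arr=3 -> substrate=0 bound=3 product=0
t=1: arr=0 -> substrate=0 bound=3 product=0
t=2: arr=1 -> substrate=0 bound=1 product=3
t=3: arr=2 -> substrate=0 bound=3 product=3
t=4: arr=2 -> substrate=1 bound=3 product=4
t=5: arr=2 -> substrate=1 bound=3 product=6
t=6: arr=3 -> substrate=3 bound=3 product=7
t=7: arr=3 -> substrate=4 bound=3 product=9
t=8: arr=1 -> substrate=4 bound=3 product=10
t=9: arr=0 -> substrate=2 bound=3 product=12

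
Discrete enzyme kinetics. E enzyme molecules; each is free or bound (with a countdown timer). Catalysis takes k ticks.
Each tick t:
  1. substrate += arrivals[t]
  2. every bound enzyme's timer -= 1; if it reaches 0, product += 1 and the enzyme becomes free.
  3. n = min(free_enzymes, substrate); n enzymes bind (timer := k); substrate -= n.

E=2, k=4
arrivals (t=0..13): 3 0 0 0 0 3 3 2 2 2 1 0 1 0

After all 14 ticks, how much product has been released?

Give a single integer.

Answer: 6

Derivation:
t=0: arr=3 -> substrate=1 bound=2 product=0
t=1: arr=0 -> substrate=1 bound=2 product=0
t=2: arr=0 -> substrate=1 bound=2 product=0
t=3: arr=0 -> substrate=1 bound=2 product=0
t=4: arr=0 -> substrate=0 bound=1 product=2
t=5: arr=3 -> substrate=2 bound=2 product=2
t=6: arr=3 -> substrate=5 bound=2 product=2
t=7: arr=2 -> substrate=7 bound=2 product=2
t=8: arr=2 -> substrate=8 bound=2 product=3
t=9: arr=2 -> substrate=9 bound=2 product=4
t=10: arr=1 -> substrate=10 bound=2 product=4
t=11: arr=0 -> substrate=10 bound=2 product=4
t=12: arr=1 -> substrate=10 bound=2 product=5
t=13: arr=0 -> substrate=9 bound=2 product=6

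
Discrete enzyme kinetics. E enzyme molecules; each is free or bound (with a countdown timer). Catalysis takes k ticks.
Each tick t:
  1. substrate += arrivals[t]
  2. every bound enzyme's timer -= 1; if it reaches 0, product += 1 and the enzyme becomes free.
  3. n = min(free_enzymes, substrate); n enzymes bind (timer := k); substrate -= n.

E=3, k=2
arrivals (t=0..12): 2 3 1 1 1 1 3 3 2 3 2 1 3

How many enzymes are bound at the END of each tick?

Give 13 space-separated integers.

t=0: arr=2 -> substrate=0 bound=2 product=0
t=1: arr=3 -> substrate=2 bound=3 product=0
t=2: arr=1 -> substrate=1 bound=3 product=2
t=3: arr=1 -> substrate=1 bound=3 product=3
t=4: arr=1 -> substrate=0 bound=3 product=5
t=5: arr=1 -> substrate=0 bound=3 product=6
t=6: arr=3 -> substrate=1 bound=3 product=8
t=7: arr=3 -> substrate=3 bound=3 product=9
t=8: arr=2 -> substrate=3 bound=3 product=11
t=9: arr=3 -> substrate=5 bound=3 product=12
t=10: arr=2 -> substrate=5 bound=3 product=14
t=11: arr=1 -> substrate=5 bound=3 product=15
t=12: arr=3 -> substrate=6 bound=3 product=17

Answer: 2 3 3 3 3 3 3 3 3 3 3 3 3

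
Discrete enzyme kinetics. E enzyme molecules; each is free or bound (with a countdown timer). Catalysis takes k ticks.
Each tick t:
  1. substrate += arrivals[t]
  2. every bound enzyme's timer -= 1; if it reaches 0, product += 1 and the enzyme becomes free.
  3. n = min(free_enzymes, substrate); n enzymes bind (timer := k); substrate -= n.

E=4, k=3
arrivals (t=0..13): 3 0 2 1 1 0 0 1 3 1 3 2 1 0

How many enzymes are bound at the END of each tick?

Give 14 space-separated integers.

t=0: arr=3 -> substrate=0 bound=3 product=0
t=1: arr=0 -> substrate=0 bound=3 product=0
t=2: arr=2 -> substrate=1 bound=4 product=0
t=3: arr=1 -> substrate=0 bound=3 product=3
t=4: arr=1 -> substrate=0 bound=4 product=3
t=5: arr=0 -> substrate=0 bound=3 product=4
t=6: arr=0 -> substrate=0 bound=1 product=6
t=7: arr=1 -> substrate=0 bound=1 product=7
t=8: arr=3 -> substrate=0 bound=4 product=7
t=9: arr=1 -> substrate=1 bound=4 product=7
t=10: arr=3 -> substrate=3 bound=4 product=8
t=11: arr=2 -> substrate=2 bound=4 product=11
t=12: arr=1 -> substrate=3 bound=4 product=11
t=13: arr=0 -> substrate=2 bound=4 product=12

Answer: 3 3 4 3 4 3 1 1 4 4 4 4 4 4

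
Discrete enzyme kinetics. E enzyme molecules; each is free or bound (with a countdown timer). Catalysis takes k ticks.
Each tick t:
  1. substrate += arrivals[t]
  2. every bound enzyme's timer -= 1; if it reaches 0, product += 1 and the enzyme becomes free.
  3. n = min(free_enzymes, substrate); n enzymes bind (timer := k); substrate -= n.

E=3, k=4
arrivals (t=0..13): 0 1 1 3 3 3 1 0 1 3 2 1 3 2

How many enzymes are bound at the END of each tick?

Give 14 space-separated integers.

t=0: arr=0 -> substrate=0 bound=0 product=0
t=1: arr=1 -> substrate=0 bound=1 product=0
t=2: arr=1 -> substrate=0 bound=2 product=0
t=3: arr=3 -> substrate=2 bound=3 product=0
t=4: arr=3 -> substrate=5 bound=3 product=0
t=5: arr=3 -> substrate=7 bound=3 product=1
t=6: arr=1 -> substrate=7 bound=3 product=2
t=7: arr=0 -> substrate=6 bound=3 product=3
t=8: arr=1 -> substrate=7 bound=3 product=3
t=9: arr=3 -> substrate=9 bound=3 product=4
t=10: arr=2 -> substrate=10 bound=3 product=5
t=11: arr=1 -> substrate=10 bound=3 product=6
t=12: arr=3 -> substrate=13 bound=3 product=6
t=13: arr=2 -> substrate=14 bound=3 product=7

Answer: 0 1 2 3 3 3 3 3 3 3 3 3 3 3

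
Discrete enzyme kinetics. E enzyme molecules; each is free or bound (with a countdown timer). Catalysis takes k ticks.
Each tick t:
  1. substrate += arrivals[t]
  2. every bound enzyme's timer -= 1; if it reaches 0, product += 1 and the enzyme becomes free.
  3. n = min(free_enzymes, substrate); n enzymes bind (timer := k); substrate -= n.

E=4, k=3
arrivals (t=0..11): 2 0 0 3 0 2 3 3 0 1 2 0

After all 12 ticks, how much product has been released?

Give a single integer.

Answer: 10

Derivation:
t=0: arr=2 -> substrate=0 bound=2 product=0
t=1: arr=0 -> substrate=0 bound=2 product=0
t=2: arr=0 -> substrate=0 bound=2 product=0
t=3: arr=3 -> substrate=0 bound=3 product=2
t=4: arr=0 -> substrate=0 bound=3 product=2
t=5: arr=2 -> substrate=1 bound=4 product=2
t=6: arr=3 -> substrate=1 bound=4 product=5
t=7: arr=3 -> substrate=4 bound=4 product=5
t=8: arr=0 -> substrate=3 bound=4 product=6
t=9: arr=1 -> substrate=1 bound=4 product=9
t=10: arr=2 -> substrate=3 bound=4 product=9
t=11: arr=0 -> substrate=2 bound=4 product=10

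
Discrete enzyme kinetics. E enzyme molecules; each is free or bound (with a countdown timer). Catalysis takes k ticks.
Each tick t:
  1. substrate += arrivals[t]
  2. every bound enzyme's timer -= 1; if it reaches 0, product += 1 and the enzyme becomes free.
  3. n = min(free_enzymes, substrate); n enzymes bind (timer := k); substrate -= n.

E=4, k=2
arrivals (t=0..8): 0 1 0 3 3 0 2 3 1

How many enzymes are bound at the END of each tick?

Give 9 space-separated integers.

Answer: 0 1 1 3 4 3 4 4 4

Derivation:
t=0: arr=0 -> substrate=0 bound=0 product=0
t=1: arr=1 -> substrate=0 bound=1 product=0
t=2: arr=0 -> substrate=0 bound=1 product=0
t=3: arr=3 -> substrate=0 bound=3 product=1
t=4: arr=3 -> substrate=2 bound=4 product=1
t=5: arr=0 -> substrate=0 bound=3 product=4
t=6: arr=2 -> substrate=0 bound=4 product=5
t=7: arr=3 -> substrate=1 bound=4 product=7
t=8: arr=1 -> substrate=0 bound=4 product=9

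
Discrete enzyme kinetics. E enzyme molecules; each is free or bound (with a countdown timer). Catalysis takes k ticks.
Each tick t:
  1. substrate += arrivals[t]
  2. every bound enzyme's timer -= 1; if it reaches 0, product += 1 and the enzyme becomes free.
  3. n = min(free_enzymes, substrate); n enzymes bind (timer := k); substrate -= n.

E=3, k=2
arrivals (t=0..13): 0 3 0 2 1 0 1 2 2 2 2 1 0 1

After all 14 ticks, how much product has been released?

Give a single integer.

Answer: 15

Derivation:
t=0: arr=0 -> substrate=0 bound=0 product=0
t=1: arr=3 -> substrate=0 bound=3 product=0
t=2: arr=0 -> substrate=0 bound=3 product=0
t=3: arr=2 -> substrate=0 bound=2 product=3
t=4: arr=1 -> substrate=0 bound=3 product=3
t=5: arr=0 -> substrate=0 bound=1 product=5
t=6: arr=1 -> substrate=0 bound=1 product=6
t=7: arr=2 -> substrate=0 bound=3 product=6
t=8: arr=2 -> substrate=1 bound=3 product=7
t=9: arr=2 -> substrate=1 bound=3 product=9
t=10: arr=2 -> substrate=2 bound=3 product=10
t=11: arr=1 -> substrate=1 bound=3 product=12
t=12: arr=0 -> substrate=0 bound=3 product=13
t=13: arr=1 -> substrate=0 bound=2 product=15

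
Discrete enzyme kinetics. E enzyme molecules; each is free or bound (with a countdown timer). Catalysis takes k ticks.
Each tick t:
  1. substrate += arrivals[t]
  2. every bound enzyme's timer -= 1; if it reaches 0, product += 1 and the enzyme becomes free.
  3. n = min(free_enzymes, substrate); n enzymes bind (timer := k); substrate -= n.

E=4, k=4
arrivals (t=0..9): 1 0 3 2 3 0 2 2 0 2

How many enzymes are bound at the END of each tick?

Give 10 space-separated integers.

t=0: arr=1 -> substrate=0 bound=1 product=0
t=1: arr=0 -> substrate=0 bound=1 product=0
t=2: arr=3 -> substrate=0 bound=4 product=0
t=3: arr=2 -> substrate=2 bound=4 product=0
t=4: arr=3 -> substrate=4 bound=4 product=1
t=5: arr=0 -> substrate=4 bound=4 product=1
t=6: arr=2 -> substrate=3 bound=4 product=4
t=7: arr=2 -> substrate=5 bound=4 product=4
t=8: arr=0 -> substrate=4 bound=4 product=5
t=9: arr=2 -> substrate=6 bound=4 product=5

Answer: 1 1 4 4 4 4 4 4 4 4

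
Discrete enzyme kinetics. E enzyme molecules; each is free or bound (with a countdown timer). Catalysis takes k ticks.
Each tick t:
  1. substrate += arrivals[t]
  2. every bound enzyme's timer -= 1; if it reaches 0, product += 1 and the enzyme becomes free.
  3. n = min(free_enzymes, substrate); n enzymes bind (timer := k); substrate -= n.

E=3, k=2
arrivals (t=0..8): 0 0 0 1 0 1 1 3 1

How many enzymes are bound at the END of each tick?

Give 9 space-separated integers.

t=0: arr=0 -> substrate=0 bound=0 product=0
t=1: arr=0 -> substrate=0 bound=0 product=0
t=2: arr=0 -> substrate=0 bound=0 product=0
t=3: arr=1 -> substrate=0 bound=1 product=0
t=4: arr=0 -> substrate=0 bound=1 product=0
t=5: arr=1 -> substrate=0 bound=1 product=1
t=6: arr=1 -> substrate=0 bound=2 product=1
t=7: arr=3 -> substrate=1 bound=3 product=2
t=8: arr=1 -> substrate=1 bound=3 product=3

Answer: 0 0 0 1 1 1 2 3 3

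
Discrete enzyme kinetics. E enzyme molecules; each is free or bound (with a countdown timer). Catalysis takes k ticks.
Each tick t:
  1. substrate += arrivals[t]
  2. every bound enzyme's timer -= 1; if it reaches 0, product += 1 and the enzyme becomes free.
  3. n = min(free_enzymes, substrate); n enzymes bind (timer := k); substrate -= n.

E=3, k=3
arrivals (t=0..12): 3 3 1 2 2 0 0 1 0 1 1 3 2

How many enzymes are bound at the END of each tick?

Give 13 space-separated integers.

Answer: 3 3 3 3 3 3 3 3 3 3 3 3 3

Derivation:
t=0: arr=3 -> substrate=0 bound=3 product=0
t=1: arr=3 -> substrate=3 bound=3 product=0
t=2: arr=1 -> substrate=4 bound=3 product=0
t=3: arr=2 -> substrate=3 bound=3 product=3
t=4: arr=2 -> substrate=5 bound=3 product=3
t=5: arr=0 -> substrate=5 bound=3 product=3
t=6: arr=0 -> substrate=2 bound=3 product=6
t=7: arr=1 -> substrate=3 bound=3 product=6
t=8: arr=0 -> substrate=3 bound=3 product=6
t=9: arr=1 -> substrate=1 bound=3 product=9
t=10: arr=1 -> substrate=2 bound=3 product=9
t=11: arr=3 -> substrate=5 bound=3 product=9
t=12: arr=2 -> substrate=4 bound=3 product=12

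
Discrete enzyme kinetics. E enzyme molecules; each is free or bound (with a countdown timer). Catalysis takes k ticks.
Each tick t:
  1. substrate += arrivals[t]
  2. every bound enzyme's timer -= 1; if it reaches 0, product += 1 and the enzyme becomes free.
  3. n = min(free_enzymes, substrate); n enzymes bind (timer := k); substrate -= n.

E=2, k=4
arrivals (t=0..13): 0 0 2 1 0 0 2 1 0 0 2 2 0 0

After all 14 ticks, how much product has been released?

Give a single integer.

t=0: arr=0 -> substrate=0 bound=0 product=0
t=1: arr=0 -> substrate=0 bound=0 product=0
t=2: arr=2 -> substrate=0 bound=2 product=0
t=3: arr=1 -> substrate=1 bound=2 product=0
t=4: arr=0 -> substrate=1 bound=2 product=0
t=5: arr=0 -> substrate=1 bound=2 product=0
t=6: arr=2 -> substrate=1 bound=2 product=2
t=7: arr=1 -> substrate=2 bound=2 product=2
t=8: arr=0 -> substrate=2 bound=2 product=2
t=9: arr=0 -> substrate=2 bound=2 product=2
t=10: arr=2 -> substrate=2 bound=2 product=4
t=11: arr=2 -> substrate=4 bound=2 product=4
t=12: arr=0 -> substrate=4 bound=2 product=4
t=13: arr=0 -> substrate=4 bound=2 product=4

Answer: 4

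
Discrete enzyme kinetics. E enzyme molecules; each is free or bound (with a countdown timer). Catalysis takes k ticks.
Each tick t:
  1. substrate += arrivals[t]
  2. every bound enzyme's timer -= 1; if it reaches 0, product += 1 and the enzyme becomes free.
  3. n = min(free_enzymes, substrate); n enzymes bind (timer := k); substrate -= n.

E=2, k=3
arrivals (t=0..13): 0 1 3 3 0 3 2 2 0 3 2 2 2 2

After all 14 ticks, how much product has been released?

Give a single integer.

Answer: 7

Derivation:
t=0: arr=0 -> substrate=0 bound=0 product=0
t=1: arr=1 -> substrate=0 bound=1 product=0
t=2: arr=3 -> substrate=2 bound=2 product=0
t=3: arr=3 -> substrate=5 bound=2 product=0
t=4: arr=0 -> substrate=4 bound=2 product=1
t=5: arr=3 -> substrate=6 bound=2 product=2
t=6: arr=2 -> substrate=8 bound=2 product=2
t=7: arr=2 -> substrate=9 bound=2 product=3
t=8: arr=0 -> substrate=8 bound=2 product=4
t=9: arr=3 -> substrate=11 bound=2 product=4
t=10: arr=2 -> substrate=12 bound=2 product=5
t=11: arr=2 -> substrate=13 bound=2 product=6
t=12: arr=2 -> substrate=15 bound=2 product=6
t=13: arr=2 -> substrate=16 bound=2 product=7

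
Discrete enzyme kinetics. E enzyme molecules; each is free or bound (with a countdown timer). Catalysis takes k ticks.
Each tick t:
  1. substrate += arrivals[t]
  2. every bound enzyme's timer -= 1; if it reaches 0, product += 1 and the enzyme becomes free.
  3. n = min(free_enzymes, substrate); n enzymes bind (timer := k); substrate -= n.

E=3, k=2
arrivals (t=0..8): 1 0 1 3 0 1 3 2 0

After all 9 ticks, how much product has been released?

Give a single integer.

t=0: arr=1 -> substrate=0 bound=1 product=0
t=1: arr=0 -> substrate=0 bound=1 product=0
t=2: arr=1 -> substrate=0 bound=1 product=1
t=3: arr=3 -> substrate=1 bound=3 product=1
t=4: arr=0 -> substrate=0 bound=3 product=2
t=5: arr=1 -> substrate=0 bound=2 product=4
t=6: arr=3 -> substrate=1 bound=3 product=5
t=7: arr=2 -> substrate=2 bound=3 product=6
t=8: arr=0 -> substrate=0 bound=3 product=8

Answer: 8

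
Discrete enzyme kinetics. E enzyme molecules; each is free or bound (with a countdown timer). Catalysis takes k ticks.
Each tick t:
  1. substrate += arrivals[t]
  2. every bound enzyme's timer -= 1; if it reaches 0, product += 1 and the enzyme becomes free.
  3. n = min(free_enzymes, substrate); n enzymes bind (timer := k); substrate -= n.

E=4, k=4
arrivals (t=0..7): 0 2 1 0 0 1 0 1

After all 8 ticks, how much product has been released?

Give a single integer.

Answer: 3

Derivation:
t=0: arr=0 -> substrate=0 bound=0 product=0
t=1: arr=2 -> substrate=0 bound=2 product=0
t=2: arr=1 -> substrate=0 bound=3 product=0
t=3: arr=0 -> substrate=0 bound=3 product=0
t=4: arr=0 -> substrate=0 bound=3 product=0
t=5: arr=1 -> substrate=0 bound=2 product=2
t=6: arr=0 -> substrate=0 bound=1 product=3
t=7: arr=1 -> substrate=0 bound=2 product=3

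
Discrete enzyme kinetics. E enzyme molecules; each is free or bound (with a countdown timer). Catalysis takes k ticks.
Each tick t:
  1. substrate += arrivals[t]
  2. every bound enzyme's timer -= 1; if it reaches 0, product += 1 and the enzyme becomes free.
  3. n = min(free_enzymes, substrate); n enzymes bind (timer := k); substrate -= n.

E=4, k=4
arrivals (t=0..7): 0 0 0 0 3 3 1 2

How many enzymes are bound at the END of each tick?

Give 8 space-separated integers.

Answer: 0 0 0 0 3 4 4 4

Derivation:
t=0: arr=0 -> substrate=0 bound=0 product=0
t=1: arr=0 -> substrate=0 bound=0 product=0
t=2: arr=0 -> substrate=0 bound=0 product=0
t=3: arr=0 -> substrate=0 bound=0 product=0
t=4: arr=3 -> substrate=0 bound=3 product=0
t=5: arr=3 -> substrate=2 bound=4 product=0
t=6: arr=1 -> substrate=3 bound=4 product=0
t=7: arr=2 -> substrate=5 bound=4 product=0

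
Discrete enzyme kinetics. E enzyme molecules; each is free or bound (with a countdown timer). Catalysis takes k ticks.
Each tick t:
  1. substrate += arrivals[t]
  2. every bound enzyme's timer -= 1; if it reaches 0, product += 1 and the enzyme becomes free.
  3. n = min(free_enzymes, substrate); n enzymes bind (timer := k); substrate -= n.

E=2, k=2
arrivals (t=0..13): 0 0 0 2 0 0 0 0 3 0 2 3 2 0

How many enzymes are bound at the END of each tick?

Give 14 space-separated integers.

Answer: 0 0 0 2 2 0 0 0 2 2 2 2 2 2

Derivation:
t=0: arr=0 -> substrate=0 bound=0 product=0
t=1: arr=0 -> substrate=0 bound=0 product=0
t=2: arr=0 -> substrate=0 bound=0 product=0
t=3: arr=2 -> substrate=0 bound=2 product=0
t=4: arr=0 -> substrate=0 bound=2 product=0
t=5: arr=0 -> substrate=0 bound=0 product=2
t=6: arr=0 -> substrate=0 bound=0 product=2
t=7: arr=0 -> substrate=0 bound=0 product=2
t=8: arr=3 -> substrate=1 bound=2 product=2
t=9: arr=0 -> substrate=1 bound=2 product=2
t=10: arr=2 -> substrate=1 bound=2 product=4
t=11: arr=3 -> substrate=4 bound=2 product=4
t=12: arr=2 -> substrate=4 bound=2 product=6
t=13: arr=0 -> substrate=4 bound=2 product=6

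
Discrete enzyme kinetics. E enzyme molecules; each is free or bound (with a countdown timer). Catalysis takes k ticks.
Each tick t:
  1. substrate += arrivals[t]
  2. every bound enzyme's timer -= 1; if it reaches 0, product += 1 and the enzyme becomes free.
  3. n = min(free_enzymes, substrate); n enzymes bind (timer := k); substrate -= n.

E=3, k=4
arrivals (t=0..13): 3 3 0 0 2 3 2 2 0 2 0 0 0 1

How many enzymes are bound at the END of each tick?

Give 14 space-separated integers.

t=0: arr=3 -> substrate=0 bound=3 product=0
t=1: arr=3 -> substrate=3 bound=3 product=0
t=2: arr=0 -> substrate=3 bound=3 product=0
t=3: arr=0 -> substrate=3 bound=3 product=0
t=4: arr=2 -> substrate=2 bound=3 product=3
t=5: arr=3 -> substrate=5 bound=3 product=3
t=6: arr=2 -> substrate=7 bound=3 product=3
t=7: arr=2 -> substrate=9 bound=3 product=3
t=8: arr=0 -> substrate=6 bound=3 product=6
t=9: arr=2 -> substrate=8 bound=3 product=6
t=10: arr=0 -> substrate=8 bound=3 product=6
t=11: arr=0 -> substrate=8 bound=3 product=6
t=12: arr=0 -> substrate=5 bound=3 product=9
t=13: arr=1 -> substrate=6 bound=3 product=9

Answer: 3 3 3 3 3 3 3 3 3 3 3 3 3 3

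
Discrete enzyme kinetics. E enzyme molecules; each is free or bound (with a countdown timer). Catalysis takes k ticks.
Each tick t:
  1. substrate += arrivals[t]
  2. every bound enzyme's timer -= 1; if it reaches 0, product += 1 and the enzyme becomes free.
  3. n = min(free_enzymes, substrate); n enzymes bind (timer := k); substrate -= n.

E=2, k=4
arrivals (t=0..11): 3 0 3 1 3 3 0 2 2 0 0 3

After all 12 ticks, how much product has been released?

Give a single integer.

Answer: 4

Derivation:
t=0: arr=3 -> substrate=1 bound=2 product=0
t=1: arr=0 -> substrate=1 bound=2 product=0
t=2: arr=3 -> substrate=4 bound=2 product=0
t=3: arr=1 -> substrate=5 bound=2 product=0
t=4: arr=3 -> substrate=6 bound=2 product=2
t=5: arr=3 -> substrate=9 bound=2 product=2
t=6: arr=0 -> substrate=9 bound=2 product=2
t=7: arr=2 -> substrate=11 bound=2 product=2
t=8: arr=2 -> substrate=11 bound=2 product=4
t=9: arr=0 -> substrate=11 bound=2 product=4
t=10: arr=0 -> substrate=11 bound=2 product=4
t=11: arr=3 -> substrate=14 bound=2 product=4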